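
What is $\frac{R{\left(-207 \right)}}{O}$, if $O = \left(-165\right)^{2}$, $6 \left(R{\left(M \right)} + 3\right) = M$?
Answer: $- \frac{1}{726} \approx -0.0013774$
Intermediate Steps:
$R{\left(M \right)} = -3 + \frac{M}{6}$
$O = 27225$
$\frac{R{\left(-207 \right)}}{O} = \frac{-3 + \frac{1}{6} \left(-207\right)}{27225} = \left(-3 - \frac{69}{2}\right) \frac{1}{27225} = \left(- \frac{75}{2}\right) \frac{1}{27225} = - \frac{1}{726}$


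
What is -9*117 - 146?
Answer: -1199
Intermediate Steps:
-9*117 - 146 = -1053 - 146 = -1199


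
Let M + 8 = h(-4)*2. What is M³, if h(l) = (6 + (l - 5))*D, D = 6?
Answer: -85184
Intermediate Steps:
h(l) = 6 + 6*l (h(l) = (6 + (l - 5))*6 = (6 + (-5 + l))*6 = (1 + l)*6 = 6 + 6*l)
M = -44 (M = -8 + (6 + 6*(-4))*2 = -8 + (6 - 24)*2 = -8 - 18*2 = -8 - 36 = -44)
M³ = (-44)³ = -85184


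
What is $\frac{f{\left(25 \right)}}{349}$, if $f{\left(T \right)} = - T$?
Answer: $- \frac{25}{349} \approx -0.071633$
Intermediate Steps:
$\frac{f{\left(25 \right)}}{349} = \frac{\left(-1\right) 25}{349} = \left(-25\right) \frac{1}{349} = - \frac{25}{349}$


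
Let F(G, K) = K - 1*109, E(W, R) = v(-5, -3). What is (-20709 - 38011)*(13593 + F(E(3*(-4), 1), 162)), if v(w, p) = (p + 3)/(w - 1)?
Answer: -801293120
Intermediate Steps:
v(w, p) = (3 + p)/(-1 + w)
E(W, R) = 0 (E(W, R) = (3 - 3)/(-1 - 5) = 0/(-6) = -1/6*0 = 0)
F(G, K) = -109 + K (F(G, K) = K - 109 = -109 + K)
(-20709 - 38011)*(13593 + F(E(3*(-4), 1), 162)) = (-20709 - 38011)*(13593 + (-109 + 162)) = -58720*(13593 + 53) = -58720*13646 = -801293120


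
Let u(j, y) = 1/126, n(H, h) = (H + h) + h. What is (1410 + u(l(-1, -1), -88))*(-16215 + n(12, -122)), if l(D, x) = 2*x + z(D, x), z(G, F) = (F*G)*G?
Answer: -2921990467/126 ≈ -2.3190e+7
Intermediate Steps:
z(G, F) = F*G²
n(H, h) = H + 2*h
l(D, x) = 2*x + x*D²
u(j, y) = 1/126
(1410 + u(l(-1, -1), -88))*(-16215 + n(12, -122)) = (1410 + 1/126)*(-16215 + (12 + 2*(-122))) = 177661*(-16215 + (12 - 244))/126 = 177661*(-16215 - 232)/126 = (177661/126)*(-16447) = -2921990467/126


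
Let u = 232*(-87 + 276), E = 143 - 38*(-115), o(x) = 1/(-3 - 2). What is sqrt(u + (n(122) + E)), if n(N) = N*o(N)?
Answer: sqrt(1208415)/5 ≈ 219.86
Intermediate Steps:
o(x) = -1/5 (o(x) = 1/(-5) = -1/5)
E = 4513 (E = 143 + 4370 = 4513)
n(N) = -N/5 (n(N) = N*(-1/5) = -N/5)
u = 43848 (u = 232*189 = 43848)
sqrt(u + (n(122) + E)) = sqrt(43848 + (-1/5*122 + 4513)) = sqrt(43848 + (-122/5 + 4513)) = sqrt(43848 + 22443/5) = sqrt(241683/5) = sqrt(1208415)/5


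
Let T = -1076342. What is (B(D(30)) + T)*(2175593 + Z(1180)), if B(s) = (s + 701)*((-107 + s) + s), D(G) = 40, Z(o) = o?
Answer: -2386502901777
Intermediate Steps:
B(s) = (-107 + 2*s)*(701 + s) (B(s) = (701 + s)*(-107 + 2*s) = (-107 + 2*s)*(701 + s))
(B(D(30)) + T)*(2175593 + Z(1180)) = ((-75007 + 2*40² + 1295*40) - 1076342)*(2175593 + 1180) = ((-75007 + 2*1600 + 51800) - 1076342)*2176773 = ((-75007 + 3200 + 51800) - 1076342)*2176773 = (-20007 - 1076342)*2176773 = -1096349*2176773 = -2386502901777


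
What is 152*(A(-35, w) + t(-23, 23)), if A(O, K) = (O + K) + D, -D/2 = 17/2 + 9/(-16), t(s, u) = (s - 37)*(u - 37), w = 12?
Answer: 121771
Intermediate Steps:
t(s, u) = (-37 + s)*(-37 + u)
D = -127/8 (D = -2*(17/2 + 9/(-16)) = -2*(17*(½) + 9*(-1/16)) = -2*(17/2 - 9/16) = -2*127/16 = -127/8 ≈ -15.875)
A(O, K) = -127/8 + K + O (A(O, K) = (O + K) - 127/8 = (K + O) - 127/8 = -127/8 + K + O)
152*(A(-35, w) + t(-23, 23)) = 152*((-127/8 + 12 - 35) + (1369 - 37*(-23) - 37*23 - 23*23)) = 152*(-311/8 + (1369 + 851 - 851 - 529)) = 152*(-311/8 + 840) = 152*(6409/8) = 121771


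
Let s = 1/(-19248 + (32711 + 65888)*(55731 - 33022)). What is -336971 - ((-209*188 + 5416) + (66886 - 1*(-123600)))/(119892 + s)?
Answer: -90458879214107264677/268446034092157 ≈ -3.3697e+5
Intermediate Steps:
s = 1/2239065443 (s = 1/(-19248 + 98599*22709) = 1/(-19248 + 2239084691) = 1/2239065443 ≈ 4.4661e-10)
-336971 - ((-209*188 + 5416) + (66886 - 1*(-123600)))/(119892 + s) = -336971 - ((-209*188 + 5416) + (66886 - 1*(-123600)))/(119892 + 1/2239065443) = -336971 - ((-39292 + 5416) + (66886 + 123600))/268446034092157/2239065443 = -336971 - (-33876 + 190486)*2239065443/268446034092157 = -336971 - 156610*2239065443/268446034092157 = -336971 - 1*350660039028230/268446034092157 = -336971 - 350660039028230/268446034092157 = -90458879214107264677/268446034092157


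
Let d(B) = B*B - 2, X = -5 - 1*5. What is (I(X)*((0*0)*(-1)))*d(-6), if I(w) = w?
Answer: 0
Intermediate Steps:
X = -10 (X = -5 - 5 = -10)
d(B) = -2 + B**2 (d(B) = B**2 - 2 = -2 + B**2)
(I(X)*((0*0)*(-1)))*d(-6) = (-10*0*0*(-1))*(-2 + (-6)**2) = (-0*(-1))*(-2 + 36) = -10*0*34 = 0*34 = 0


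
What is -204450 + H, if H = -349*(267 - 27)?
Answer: -288210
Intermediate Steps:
H = -83760 (H = -349*240 = -83760)
-204450 + H = -204450 - 83760 = -288210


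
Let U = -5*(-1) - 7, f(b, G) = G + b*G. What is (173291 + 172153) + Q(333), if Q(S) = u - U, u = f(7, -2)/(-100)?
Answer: 8636154/25 ≈ 3.4545e+5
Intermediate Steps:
f(b, G) = G + G*b
U = -2 (U = 5 - 7 = -2)
u = 4/25 (u = -2*(1 + 7)/(-100) = -2*8*(-1/100) = -16*(-1/100) = 4/25 ≈ 0.16000)
Q(S) = 54/25 (Q(S) = 4/25 - 1*(-2) = 4/25 + 2 = 54/25)
(173291 + 172153) + Q(333) = (173291 + 172153) + 54/25 = 345444 + 54/25 = 8636154/25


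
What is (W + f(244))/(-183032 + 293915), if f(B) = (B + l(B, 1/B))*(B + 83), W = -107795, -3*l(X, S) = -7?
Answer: -27244/110883 ≈ -0.24570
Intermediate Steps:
l(X, S) = 7/3 (l(X, S) = -1/3*(-7) = 7/3)
f(B) = (83 + B)*(7/3 + B) (f(B) = (B + 7/3)*(B + 83) = (7/3 + B)*(83 + B) = (83 + B)*(7/3 + B))
(W + f(244))/(-183032 + 293915) = (-107795 + (581/3 + 244**2 + (256/3)*244))/(-183032 + 293915) = (-107795 + (581/3 + 59536 + 62464/3))/110883 = (-107795 + 80551)*(1/110883) = -27244*1/110883 = -27244/110883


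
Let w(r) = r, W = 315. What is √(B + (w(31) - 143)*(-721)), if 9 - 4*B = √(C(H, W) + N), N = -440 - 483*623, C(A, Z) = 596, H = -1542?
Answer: √(323017 - 9*I*√3713)/2 ≈ 284.17 - 0.24123*I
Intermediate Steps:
N = -301349 (N = -440 - 300909 = -301349)
B = 9/4 - 9*I*√3713/4 (B = 9/4 - √(596 - 301349)/4 = 9/4 - 9*I*√3713/4 ≈ 2.25 - 137.1*I)
√(B + (w(31) - 143)*(-721)) = √((9/4 - 9*I*√3713/4) + (31 - 143)*(-721)) = √((9/4 - 9*I*√3713/4) - 112*(-721)) = √((9/4 - 9*I*√3713/4) + 80752) = √(323017/4 - 9*I*√3713/4)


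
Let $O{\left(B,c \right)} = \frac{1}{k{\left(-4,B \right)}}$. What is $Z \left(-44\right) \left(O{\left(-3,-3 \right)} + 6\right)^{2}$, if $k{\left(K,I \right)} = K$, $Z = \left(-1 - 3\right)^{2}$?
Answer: $-23276$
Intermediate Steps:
$Z = 16$ ($Z = \left(-4\right)^{2} = 16$)
$O{\left(B,c \right)} = - \frac{1}{4}$ ($O{\left(B,c \right)} = \frac{1}{-4} = - \frac{1}{4}$)
$Z \left(-44\right) \left(O{\left(-3,-3 \right)} + 6\right)^{2} = 16 \left(-44\right) \left(- \frac{1}{4} + 6\right)^{2} = - 704 \left(\frac{23}{4}\right)^{2} = \left(-704\right) \frac{529}{16} = -23276$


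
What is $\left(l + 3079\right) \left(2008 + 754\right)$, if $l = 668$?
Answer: $10349214$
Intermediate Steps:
$\left(l + 3079\right) \left(2008 + 754\right) = \left(668 + 3079\right) \left(2008 + 754\right) = 3747 \cdot 2762 = 10349214$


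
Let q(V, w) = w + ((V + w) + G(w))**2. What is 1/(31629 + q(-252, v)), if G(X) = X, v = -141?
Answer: 1/316644 ≈ 3.1581e-6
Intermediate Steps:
q(V, w) = w + (V + 2*w)**2 (q(V, w) = w + ((V + w) + w)**2 = w + (V + 2*w)**2)
1/(31629 + q(-252, v)) = 1/(31629 + (-141 + (-252 + 2*(-141))**2)) = 1/(31629 + (-141 + (-252 - 282)**2)) = 1/(31629 + (-141 + (-534)**2)) = 1/(31629 + (-141 + 285156)) = 1/(31629 + 285015) = 1/316644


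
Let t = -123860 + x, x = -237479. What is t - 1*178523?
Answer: -539862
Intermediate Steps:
t = -361339 (t = -123860 - 237479 = -361339)
t - 1*178523 = -361339 - 1*178523 = -361339 - 178523 = -539862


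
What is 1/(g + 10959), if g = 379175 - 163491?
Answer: 1/226643 ≈ 4.4122e-6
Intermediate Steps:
g = 215684
1/(g + 10959) = 1/(215684 + 10959) = 1/226643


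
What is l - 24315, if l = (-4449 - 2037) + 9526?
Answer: -21275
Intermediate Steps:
l = 3040 (l = -6486 + 9526 = 3040)
l - 24315 = 3040 - 24315 = -21275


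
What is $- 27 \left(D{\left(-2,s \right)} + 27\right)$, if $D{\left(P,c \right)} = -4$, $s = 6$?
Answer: $-621$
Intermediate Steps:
$- 27 \left(D{\left(-2,s \right)} + 27\right) = - 27 \left(-4 + 27\right) = \left(-27\right) 23 = -621$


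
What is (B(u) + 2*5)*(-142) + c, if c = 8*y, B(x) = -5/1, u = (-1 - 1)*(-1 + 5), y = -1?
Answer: -718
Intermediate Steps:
u = -8 (u = -2*4 = -8)
B(x) = -5 (B(x) = -5*1 = -5)
c = -8 (c = 8*(-1) = -8)
(B(u) + 2*5)*(-142) + c = (-5 + 2*5)*(-142) - 8 = (-5 + 10)*(-142) - 8 = 5*(-142) - 8 = -710 - 8 = -718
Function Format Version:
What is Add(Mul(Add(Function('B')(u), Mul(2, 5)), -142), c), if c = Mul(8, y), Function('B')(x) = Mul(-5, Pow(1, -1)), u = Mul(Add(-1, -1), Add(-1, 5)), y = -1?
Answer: -718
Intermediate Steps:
u = -8 (u = Mul(-2, 4) = -8)
Function('B')(x) = -5 (Function('B')(x) = Mul(-5, 1) = -5)
c = -8 (c = Mul(8, -1) = -8)
Add(Mul(Add(Function('B')(u), Mul(2, 5)), -142), c) = Add(Mul(Add(-5, Mul(2, 5)), -142), -8) = Add(Mul(Add(-5, 10), -142), -8) = Add(Mul(5, -142), -8) = Add(-710, -8) = -718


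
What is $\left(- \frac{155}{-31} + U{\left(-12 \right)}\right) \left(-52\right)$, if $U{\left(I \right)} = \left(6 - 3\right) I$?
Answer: $1612$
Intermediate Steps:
$U{\left(I \right)} = 3 I$
$\left(- \frac{155}{-31} + U{\left(-12 \right)}\right) \left(-52\right) = \left(- \frac{155}{-31} + 3 \left(-12\right)\right) \left(-52\right) = \left(\left(-155\right) \left(- \frac{1}{31}\right) - 36\right) \left(-52\right) = \left(5 - 36\right) \left(-52\right) = \left(-31\right) \left(-52\right) = 1612$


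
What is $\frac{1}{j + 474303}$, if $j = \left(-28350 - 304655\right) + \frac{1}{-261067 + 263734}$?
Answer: $\frac{2667}{376841767} \approx 7.0772 \cdot 10^{-6}$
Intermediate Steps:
$j = - \frac{888124334}{2667}$ ($j = -333005 + \frac{1}{2667} = - \frac{888124334}{2667} \approx -3.3301 \cdot 10^{5}$)
$\frac{1}{j + 474303} = \frac{1}{- \frac{888124334}{2667} + 474303} = \frac{1}{\frac{376841767}{2667}} = \frac{2667}{376841767}$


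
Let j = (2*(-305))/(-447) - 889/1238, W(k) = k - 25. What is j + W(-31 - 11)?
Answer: -36719065/553386 ≈ -66.353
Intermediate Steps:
W(k) = -25 + k
j = 357797/553386 (j = -610*(-1/447) - 889*1/1238 = 610/447 - 889/1238 = 357797/553386 ≈ 0.64656)
j + W(-31 - 11) = 357797/553386 + (-25 + (-31 - 11)) = 357797/553386 + (-25 - 42) = 357797/553386 - 67 = -36719065/553386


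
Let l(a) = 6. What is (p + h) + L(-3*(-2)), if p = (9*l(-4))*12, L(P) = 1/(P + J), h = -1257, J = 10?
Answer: -9743/16 ≈ -608.94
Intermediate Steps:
L(P) = 1/(10 + P) (L(P) = 1/(P + 10) = 1/(10 + P))
p = 648 (p = (9*6)*12 = 54*12 = 648)
(p + h) + L(-3*(-2)) = (648 - 1257) + 1/(10 - 3*(-2)) = -609 + 1/(10 + 6) = -609 + 1/16 = -9743/16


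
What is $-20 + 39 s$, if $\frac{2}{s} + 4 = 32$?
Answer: $- \frac{241}{14} \approx -17.214$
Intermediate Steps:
$s = \frac{1}{14}$ ($s = \frac{2}{-4 + 32} = \frac{2}{28} = 2 \cdot \frac{1}{28} = \frac{1}{14} \approx 0.071429$)
$-20 + 39 s = -20 + 39 \cdot \frac{1}{14} = -20 + \frac{39}{14} = - \frac{241}{14}$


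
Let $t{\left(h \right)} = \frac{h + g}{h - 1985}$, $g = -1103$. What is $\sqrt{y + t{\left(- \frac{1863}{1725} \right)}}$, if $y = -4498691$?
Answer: $\frac{7 i \sqrt{56585288225410}}{24826} \approx 2121.0 i$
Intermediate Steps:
$t{\left(h \right)} = \frac{-1103 + h}{-1985 + h}$ ($t{\left(h \right)} = \frac{h - 1103}{h - 1985} = \frac{-1103 + h}{-1985 + h}$)
$\sqrt{y + t{\left(- \frac{1863}{1725} \right)}} = \sqrt{-4498691 + \frac{-1103 - \frac{1863}{1725}}{-1985 - \frac{1863}{1725}}} = \sqrt{-4498691 + \frac{-1103 - \frac{27}{25}}{-1985 - \frac{27}{25}}} = \sqrt{-4498691 + \frac{1}{- \frac{49652}{25}} \left(- \frac{27602}{25}\right)} = \sqrt{-4498691 - - \frac{13801}{24826}} = \sqrt{-4498691 + \frac{13801}{24826}} = \sqrt{- \frac{111684488965}{24826}} = \frac{7 i \sqrt{56585288225410}}{24826}$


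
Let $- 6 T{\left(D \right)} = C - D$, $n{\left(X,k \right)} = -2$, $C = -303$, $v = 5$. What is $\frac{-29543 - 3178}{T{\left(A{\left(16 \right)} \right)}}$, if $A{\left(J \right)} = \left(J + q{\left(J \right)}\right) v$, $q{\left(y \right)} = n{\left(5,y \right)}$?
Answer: $- \frac{196326}{373} \approx -526.34$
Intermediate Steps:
$q{\left(y \right)} = -2$
$A{\left(J \right)} = -10 + 5 J$ ($A{\left(J \right)} = \left(J - 2\right) 5 = \left(-2 + J\right) 5 = -10 + 5 J$)
$T{\left(D \right)} = \frac{101}{2} + \frac{D}{6}$ ($T{\left(D \right)} = - \frac{-303 - D}{6} = \frac{101}{2} + \frac{D}{6}$)
$\frac{-29543 - 3178}{T{\left(A{\left(16 \right)} \right)}} = \frac{-29543 - 3178}{\frac{101}{2} + \frac{-10 + 5 \cdot 16}{6}} = - \frac{32721}{\frac{101}{2} + \frac{-10 + 80}{6}} = - \frac{32721}{\frac{101}{2} + \frac{1}{6} \cdot 70} = - \frac{32721}{\frac{101}{2} + \frac{35}{3}} = - \frac{32721}{\frac{373}{6}} = \left(-32721\right) \frac{6}{373} = - \frac{196326}{373}$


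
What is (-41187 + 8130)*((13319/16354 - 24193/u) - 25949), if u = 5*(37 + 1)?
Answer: 669597728092191/776815 ≈ 8.6198e+8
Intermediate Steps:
u = 190 (u = 5*38 = 190)
(-41187 + 8130)*((13319/16354 - 24193/u) - 25949) = (-41187 + 8130)*((13319/16354 - 24193/190) - 25949) = -33057*((13319*(1/16354) - 24193*1/190) - 25949) = -33057*((13319/16354 - 24193/190) - 25949) = -33057*(-98280428/776815 - 25949) = -33057*(-20255852863/776815) = 669597728092191/776815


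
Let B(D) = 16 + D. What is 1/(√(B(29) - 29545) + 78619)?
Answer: 78619/6180976661 - 10*I*√295/6180976661 ≈ 1.272e-5 - 2.7788e-8*I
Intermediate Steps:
1/(√(B(29) - 29545) + 78619) = 1/(√((16 + 29) - 29545) + 78619) = 1/(√(45 - 29545) + 78619) = 1/(√(-29500) + 78619) = 1/(10*I*√295 + 78619) = 1/(78619 + 10*I*√295)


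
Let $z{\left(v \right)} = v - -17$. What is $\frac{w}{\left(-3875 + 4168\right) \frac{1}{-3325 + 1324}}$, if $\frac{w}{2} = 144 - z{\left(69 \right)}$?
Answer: $- \frac{232116}{293} \approx -792.21$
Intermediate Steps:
$z{\left(v \right)} = 17 + v$ ($z{\left(v \right)} = v + 17 = 17 + v$)
$w = 116$ ($w = 2 \left(144 - \left(17 + 69\right)\right) = 2 \left(144 - 86\right) = 2 \cdot 58 = 116$)
$\frac{w}{\left(-3875 + 4168\right) \frac{1}{-3325 + 1324}} = \frac{116}{\left(-3875 + 4168\right) \frac{1}{-3325 + 1324}} = \frac{116}{293 \frac{1}{-2001}} = \frac{116}{293 \left(- \frac{1}{2001}\right)} = \frac{116}{- \frac{293}{2001}} = 116 \left(- \frac{2001}{293}\right) = - \frac{232116}{293}$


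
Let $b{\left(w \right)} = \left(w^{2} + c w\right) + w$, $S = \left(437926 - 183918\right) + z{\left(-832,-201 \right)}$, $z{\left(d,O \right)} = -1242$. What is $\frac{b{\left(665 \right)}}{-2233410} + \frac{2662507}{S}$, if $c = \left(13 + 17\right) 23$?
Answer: $\frac{190618018201}{18817670402} \approx 10.13$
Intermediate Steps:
$c = 690$ ($c = 30 \cdot 23 = 690$)
$S = 252766$ ($S = \left(437926 - 183918\right) - 1242 = 254008 - 1242 = 252766$)
$b{\left(w \right)} = w^{2} + 691 w$ ($b{\left(w \right)} = \left(w^{2} + 690 w\right) + w = w^{2} + 691 w$)
$\frac{b{\left(665 \right)}}{-2233410} + \frac{2662507}{S} = \frac{665 \left(691 + 665\right)}{-2233410} + \frac{2662507}{252766} = 665 \cdot 1356 \left(- \frac{1}{2233410}\right) + 2662507 \cdot \frac{1}{252766} = 901740 \left(- \frac{1}{2233410}\right) + \frac{2662507}{252766} = - \frac{30058}{74447} + \frac{2662507}{252766} = \frac{190618018201}{18817670402}$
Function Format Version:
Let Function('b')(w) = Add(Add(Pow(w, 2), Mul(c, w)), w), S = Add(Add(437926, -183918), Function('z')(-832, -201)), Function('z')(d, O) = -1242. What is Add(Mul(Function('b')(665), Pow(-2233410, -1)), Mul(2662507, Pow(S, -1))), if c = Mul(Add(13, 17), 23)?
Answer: Rational(190618018201, 18817670402) ≈ 10.130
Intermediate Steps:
c = 690 (c = Mul(30, 23) = 690)
S = 252766 (S = Add(Add(437926, -183918), -1242) = Add(254008, -1242) = 252766)
Function('b')(w) = Add(Pow(w, 2), Mul(691, w)) (Function('b')(w) = Add(Add(Pow(w, 2), Mul(690, w)), w) = Add(Pow(w, 2), Mul(691, w)))
Add(Mul(Function('b')(665), Pow(-2233410, -1)), Mul(2662507, Pow(S, -1))) = Add(Mul(Mul(665, Add(691, 665)), Pow(-2233410, -1)), Mul(2662507, Pow(252766, -1))) = Add(Mul(Mul(665, 1356), Rational(-1, 2233410)), Mul(2662507, Rational(1, 252766))) = Add(Mul(901740, Rational(-1, 2233410)), Rational(2662507, 252766)) = Add(Rational(-30058, 74447), Rational(2662507, 252766)) = Rational(190618018201, 18817670402)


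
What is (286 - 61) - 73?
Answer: 152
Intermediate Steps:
(286 - 61) - 73 = 225 - 73 = 152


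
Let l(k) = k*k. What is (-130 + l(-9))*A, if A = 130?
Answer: -6370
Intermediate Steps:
l(k) = k**2
(-130 + l(-9))*A = (-130 + (-9)**2)*130 = (-130 + 81)*130 = -49*130 = -6370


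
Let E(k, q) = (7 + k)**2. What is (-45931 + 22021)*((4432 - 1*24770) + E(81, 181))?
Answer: 301122540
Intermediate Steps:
(-45931 + 22021)*((4432 - 1*24770) + E(81, 181)) = (-45931 + 22021)*((4432 - 1*24770) + (7 + 81)**2) = -23910*((4432 - 24770) + 88**2) = -23910*(-20338 + 7744) = -23910*(-12594) = 301122540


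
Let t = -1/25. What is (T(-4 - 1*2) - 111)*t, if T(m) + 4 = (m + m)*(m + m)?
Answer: -29/25 ≈ -1.1600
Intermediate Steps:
T(m) = -4 + 4*m² (T(m) = -4 + (m + m)*(m + m) = -4 + (2*m)*(2*m) = -4 + 4*m²)
t = -1/25 (t = -1*1/25 = -1/25 ≈ -0.040000)
(T(-4 - 1*2) - 111)*t = ((-4 + 4*(-4 - 1*2)²) - 111)*(-1/25) = ((-4 + 4*(-4 - 2)²) - 111)*(-1/25) = ((-4 + 4*(-6)²) - 111)*(-1/25) = ((-4 + 4*36) - 111)*(-1/25) = ((-4 + 144) - 111)*(-1/25) = (140 - 111)*(-1/25) = 29*(-1/25) = -29/25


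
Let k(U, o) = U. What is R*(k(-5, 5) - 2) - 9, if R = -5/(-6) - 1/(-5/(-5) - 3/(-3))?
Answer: -34/3 ≈ -11.333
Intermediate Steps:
R = ⅓ (R = -5*(-⅙) - 1/(-5*(-⅕) - 3*(-⅓)) = ⅚ - 1/(1 + 1) = ⅚ - 1/2 = ⅚ - 1*½ = ⅚ - ½ = ⅓ ≈ 0.33333)
R*(k(-5, 5) - 2) - 9 = (-5 - 2)/3 - 9 = (⅓)*(-7) - 9 = -7/3 - 9 = -34/3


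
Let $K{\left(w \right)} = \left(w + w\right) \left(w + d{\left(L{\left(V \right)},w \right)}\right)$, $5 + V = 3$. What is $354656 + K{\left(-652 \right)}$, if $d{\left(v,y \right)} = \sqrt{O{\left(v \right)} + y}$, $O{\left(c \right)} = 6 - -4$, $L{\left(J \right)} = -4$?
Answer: $1204864 - 1304 i \sqrt{642} \approx 1.2049 \cdot 10^{6} - 33040.0 i$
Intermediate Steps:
$V = -2$ ($V = -5 + 3 = -2$)
$O{\left(c \right)} = 10$ ($O{\left(c \right)} = 6 + 4 = 10$)
$d{\left(v,y \right)} = \sqrt{10 + y}$
$K{\left(w \right)} = 2 w \left(w + \sqrt{10 + w}\right)$ ($K{\left(w \right)} = \left(w + w\right) \left(w + \sqrt{10 + w}\right) = 2 w \left(w + \sqrt{10 + w}\right)$)
$354656 + K{\left(-652 \right)} = 354656 + 2 \left(-652\right) \left(-652 + \sqrt{10 - 652}\right) = 354656 + 2 \left(-652\right) \left(-652 + \sqrt{-642}\right) = 354656 + 2 \left(-652\right) \left(-652 + i \sqrt{642}\right) = 354656 + \left(850208 - 1304 i \sqrt{642}\right) = 1204864 - 1304 i \sqrt{642}$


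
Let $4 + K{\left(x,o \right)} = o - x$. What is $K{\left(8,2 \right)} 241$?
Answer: $-2410$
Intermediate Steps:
$K{\left(x,o \right)} = -4 + o - x$ ($K{\left(x,o \right)} = -4 + \left(o - x\right) = -4 + o - x$)
$K{\left(8,2 \right)} 241 = \left(-4 + 2 - 8\right) 241 = \left(-10\right) 241 = -2410$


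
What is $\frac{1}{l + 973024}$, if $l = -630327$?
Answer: $\frac{1}{342697} \approx 2.918 \cdot 10^{-6}$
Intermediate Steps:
$\frac{1}{l + 973024} = \frac{1}{-630327 + 973024} = \frac{1}{342697}$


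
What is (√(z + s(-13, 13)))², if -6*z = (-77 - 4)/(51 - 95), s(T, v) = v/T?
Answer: -115/88 ≈ -1.3068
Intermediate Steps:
z = -27/88 (z = -(-77 - 4)/(6*(51 - 95)) = -(-27)/(2*(-44)) = -(-27)*(-1)/(2*44) = -⅙*81/44 = -27/88 ≈ -0.30682)
(√(z + s(-13, 13)))² = (√(-27/88 + 13/(-13)))² = (√(-27/88 + 13*(-1/13)))² = (√(-27/88 - 1))² = (√(-115/88))² = (I*√2530/44)² = -115/88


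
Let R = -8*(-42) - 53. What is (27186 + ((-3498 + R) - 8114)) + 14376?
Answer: 30233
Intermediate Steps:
R = 283 (R = 336 - 53 = 283)
(27186 + ((-3498 + R) - 8114)) + 14376 = (27186 + ((-3498 + 283) - 8114)) + 14376 = (27186 + (-3215 - 8114)) + 14376 = (27186 - 11329) + 14376 = 15857 + 14376 = 30233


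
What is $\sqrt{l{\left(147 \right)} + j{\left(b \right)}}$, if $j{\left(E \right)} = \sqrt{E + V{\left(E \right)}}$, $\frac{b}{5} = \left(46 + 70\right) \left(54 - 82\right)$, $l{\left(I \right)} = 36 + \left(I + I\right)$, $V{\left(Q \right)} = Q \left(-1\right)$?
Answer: $\sqrt{330} \approx 18.166$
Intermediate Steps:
$V{\left(Q \right)} = - Q$
$l{\left(I \right)} = 36 + 2 I$
$b = -16240$ ($b = 5 \left(46 + 70\right) \left(54 - 82\right) = 5 \cdot 116 \left(-28\right) = 5 \left(-3248\right) = -16240$)
$j{\left(E \right)} = 0$ ($j{\left(E \right)} = \sqrt{E - E} = \sqrt{0} = 0$)
$\sqrt{l{\left(147 \right)} + j{\left(b \right)}} = \sqrt{\left(36 + 2 \cdot 147\right) + 0} = \sqrt{\left(36 + 294\right) + 0} = \sqrt{330 + 0} = \sqrt{330}$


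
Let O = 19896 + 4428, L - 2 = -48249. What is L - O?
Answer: -72571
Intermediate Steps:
L = -48247 (L = 2 - 48249 = -48247)
O = 24324
L - O = -48247 - 1*24324 = -48247 - 24324 = -72571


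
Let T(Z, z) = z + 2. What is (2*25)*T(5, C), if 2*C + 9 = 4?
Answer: -25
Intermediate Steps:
C = -5/2 (C = -9/2 + (½)*4 = -9/2 + 2 = -5/2 ≈ -2.5000)
T(Z, z) = 2 + z
(2*25)*T(5, C) = (2*25)*(2 - 5/2) = 50*(-½) = -25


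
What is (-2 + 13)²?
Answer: 121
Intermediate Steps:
(-2 + 13)² = 11² = 121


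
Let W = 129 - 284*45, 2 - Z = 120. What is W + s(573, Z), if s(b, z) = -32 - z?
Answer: -12565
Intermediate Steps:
Z = -118 (Z = 2 - 1*120 = 2 - 120 = -118)
W = -12651 (W = 129 - 12780 = -12651)
W + s(573, Z) = -12651 + (-32 - 1*(-118)) = -12651 + (-32 + 118) = -12651 + 86 = -12565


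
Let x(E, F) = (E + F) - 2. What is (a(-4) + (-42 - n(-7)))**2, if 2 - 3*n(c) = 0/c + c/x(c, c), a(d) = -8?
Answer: 5880625/2304 ≈ 2552.4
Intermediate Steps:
x(E, F) = -2 + E + F
n(c) = 2/3 - c/(3*(-2 + 2*c)) (n(c) = 2/3 - (0/c + c/(-2 + c + c))/3 = 2/3 - (0 + c/(-2 + 2*c))/3 = 2/3 - c/(3*(-2 + 2*c)))
(a(-4) + (-42 - n(-7)))**2 = (-8 + (-42 - (-4 + 3*(-7))/(6*(-1 - 7))))**2 = (-8 + (-42 - (-4 - 21)/(6*(-8))))**2 = (-8 + (-42 - (-1)*(-25)/(6*8)))**2 = (-8 + (-42 - 1*25/48))**2 = (-8 + (-42 - 25/48))**2 = (-8 - 2041/48)**2 = (-2425/48)**2 = 5880625/2304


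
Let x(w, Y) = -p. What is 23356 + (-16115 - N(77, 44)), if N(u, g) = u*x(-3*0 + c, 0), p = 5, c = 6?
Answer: 7626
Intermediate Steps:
x(w, Y) = -5 (x(w, Y) = -1*5 = -5)
N(u, g) = -5*u (N(u, g) = u*(-5) = -5*u)
23356 + (-16115 - N(77, 44)) = 23356 + (-16115 - (-5)*77) = 23356 + (-16115 - 1*(-385)) = 23356 + (-16115 + 385) = 23356 - 15730 = 7626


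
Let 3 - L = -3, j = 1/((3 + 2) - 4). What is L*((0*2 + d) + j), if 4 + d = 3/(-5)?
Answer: -108/5 ≈ -21.600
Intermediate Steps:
d = -23/5 (d = -4 + 3/(-5) = -4 + 3*(-⅕) = -4 - ⅗ = -23/5 ≈ -4.6000)
j = 1 (j = 1/(5 - 4) = 1/1 = 1)
L = 6 (L = 3 - 1*(-3) = 3 + 3 = 6)
L*((0*2 + d) + j) = 6*((0*2 - 23/5) + 1) = 6*((0 - 23/5) + 1) = 6*(-23/5 + 1) = 6*(-18/5) = -108/5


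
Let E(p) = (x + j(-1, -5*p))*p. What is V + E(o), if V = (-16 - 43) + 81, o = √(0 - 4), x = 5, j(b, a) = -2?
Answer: 22 + 6*I ≈ 22.0 + 6.0*I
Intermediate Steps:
o = 2*I (o = √(-4) = 2*I ≈ 2.0*I)
E(p) = 3*p (E(p) = (5 - 2)*p = 3*p)
V = 22 (V = -59 + 81 = 22)
V + E(o) = 22 + 3*(2*I) = 22 + 6*I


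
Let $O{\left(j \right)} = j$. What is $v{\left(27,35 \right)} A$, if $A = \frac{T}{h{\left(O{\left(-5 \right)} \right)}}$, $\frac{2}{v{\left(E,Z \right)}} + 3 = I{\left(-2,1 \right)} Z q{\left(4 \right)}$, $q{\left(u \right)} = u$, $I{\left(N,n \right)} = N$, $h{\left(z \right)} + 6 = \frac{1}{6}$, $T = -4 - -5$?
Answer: $\frac{12}{9905} \approx 0.0012115$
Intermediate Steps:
$T = 1$ ($T = -4 + 5 = 1$)
$h{\left(z \right)} = - \frac{35}{6}$ ($h{\left(z \right)} = -6 + \frac{1}{6} = - \frac{35}{6}$)
$v{\left(E,Z \right)} = \frac{2}{-3 - 8 Z}$ ($v{\left(E,Z \right)} = \frac{2}{-3 + - 2 Z 4} = \frac{2}{-3 - 8 Z}$)
$A = - \frac{6}{35}$ ($A = 1 \frac{1}{- \frac{35}{6}} = 1 \left(- \frac{6}{35}\right) = - \frac{6}{35} \approx -0.17143$)
$v{\left(27,35 \right)} A = \frac{2}{-3 - 280} \left(- \frac{6}{35}\right) = \frac{2}{-283} \left(- \frac{6}{35}\right) = 2 \left(- \frac{1}{283}\right) \left(- \frac{6}{35}\right) = \left(- \frac{2}{283}\right) \left(- \frac{6}{35}\right) = \frac{12}{9905}$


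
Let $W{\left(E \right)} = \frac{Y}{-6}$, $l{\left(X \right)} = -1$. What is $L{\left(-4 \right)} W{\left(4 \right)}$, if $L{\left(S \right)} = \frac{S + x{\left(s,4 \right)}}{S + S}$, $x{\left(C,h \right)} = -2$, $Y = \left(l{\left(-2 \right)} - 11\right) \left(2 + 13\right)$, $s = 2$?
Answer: $\frac{45}{2} \approx 22.5$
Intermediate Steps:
$Y = -180$ ($Y = \left(-1 - 11\right) \left(2 + 13\right) = \left(-12\right) 15 = -180$)
$L{\left(S \right)} = \frac{-2 + S}{2 S}$ ($L{\left(S \right)} = \frac{S - 2}{S + S} = \frac{-2 + S}{2 S}$)
$W{\left(E \right)} = 30$ ($W{\left(E \right)} = - \frac{180}{-6} = \left(-180\right) \left(- \frac{1}{6}\right) = 30$)
$L{\left(-4 \right)} W{\left(4 \right)} = \frac{-2 - 4}{2 \left(-4\right)} 30 = \frac{1}{2} \left(- \frac{1}{4}\right) \left(-6\right) 30 = \frac{3}{4} \cdot 30 = \frac{45}{2}$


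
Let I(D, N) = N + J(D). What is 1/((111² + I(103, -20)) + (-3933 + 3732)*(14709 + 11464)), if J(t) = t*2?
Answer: -1/5248266 ≈ -1.9054e-7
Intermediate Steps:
J(t) = 2*t
I(D, N) = N + 2*D
1/((111² + I(103, -20)) + (-3933 + 3732)*(14709 + 11464)) = 1/((111² + (-20 + 2*103)) + (-3933 + 3732)*(14709 + 11464)) = 1/((12321 + (-20 + 206)) - 201*26173) = 1/((12321 + 186) - 5260773) = 1/(12507 - 5260773) = 1/(-5248266) = -1/5248266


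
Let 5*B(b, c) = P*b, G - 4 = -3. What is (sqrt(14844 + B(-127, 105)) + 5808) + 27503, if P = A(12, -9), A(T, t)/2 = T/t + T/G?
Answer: 33311 + 2*sqrt(804495)/15 ≈ 33431.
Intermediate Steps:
G = 1 (G = 4 - 3 = 1)
A(T, t) = 2*T + 2*T/t (A(T, t) = 2*(T/t + T/1) = 2*(T/t + T*1) = 2*(T/t + T) = 2*(T + T/t) = 2*T + 2*T/t)
P = 64/3 (P = 2*12*(1 - 9)/(-9) = 2*12*(-1/9)*(-8) = 64/3 ≈ 21.333)
B(b, c) = 64*b/15 (B(b, c) = (64*b/3)/5 = 64*b/15)
(sqrt(14844 + B(-127, 105)) + 5808) + 27503 = (sqrt(14844 + (64/15)*(-127)) + 5808) + 27503 = (sqrt(14844 - 8128/15) + 5808) + 27503 = (sqrt(214532/15) + 5808) + 27503 = (2*sqrt(804495)/15 + 5808) + 27503 = (5808 + 2*sqrt(804495)/15) + 27503 = 33311 + 2*sqrt(804495)/15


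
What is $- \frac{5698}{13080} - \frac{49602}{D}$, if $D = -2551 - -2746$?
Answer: $- \frac{21663509}{85020} \approx -254.8$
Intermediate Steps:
$D = 195$ ($D = -2551 + 2746 = 195$)
$- \frac{5698}{13080} - \frac{49602}{D} = - \frac{5698}{13080} - \frac{49602}{195} = \left(-5698\right) \frac{1}{13080} - \frac{16534}{65} = - \frac{2849}{6540} - \frac{16534}{65} = - \frac{21663509}{85020}$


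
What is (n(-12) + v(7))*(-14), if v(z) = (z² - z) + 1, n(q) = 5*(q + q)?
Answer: 1078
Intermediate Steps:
n(q) = 10*q (n(q) = 5*(2*q) = 10*q)
v(z) = 1 + z² - z
(n(-12) + v(7))*(-14) = (10*(-12) + (1 + 7² - 1*7))*(-14) = (-120 + (1 + 49 - 7))*(-14) = (-120 + 43)*(-14) = -77*(-14) = 1078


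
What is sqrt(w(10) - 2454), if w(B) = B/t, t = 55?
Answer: 4*I*sqrt(18557)/11 ≈ 49.536*I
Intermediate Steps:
w(B) = B/55
sqrt(w(10) - 2454) = sqrt((1/55)*10 - 2454) = sqrt(2/11 - 2454) = sqrt(-26992/11) = 4*I*sqrt(18557)/11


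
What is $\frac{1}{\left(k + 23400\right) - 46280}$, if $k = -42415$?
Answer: $- \frac{1}{65295} \approx -1.5315 \cdot 10^{-5}$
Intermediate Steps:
$\frac{1}{\left(k + 23400\right) - 46280} = \frac{1}{\left(-42415 + 23400\right) - 46280} = \frac{1}{-19015 - 46280} = \frac{1}{-65295} = - \frac{1}{65295}$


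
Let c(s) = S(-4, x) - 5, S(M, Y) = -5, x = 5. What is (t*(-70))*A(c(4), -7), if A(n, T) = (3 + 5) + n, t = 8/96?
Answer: 35/3 ≈ 11.667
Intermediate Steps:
c(s) = -10 (c(s) = -5 - 5 = -10)
t = 1/12 (t = 8*(1/96) = 1/12 ≈ 0.083333)
A(n, T) = 8 + n
(t*(-70))*A(c(4), -7) = ((1/12)*(-70))*(8 - 10) = -35/6*(-2) = 35/3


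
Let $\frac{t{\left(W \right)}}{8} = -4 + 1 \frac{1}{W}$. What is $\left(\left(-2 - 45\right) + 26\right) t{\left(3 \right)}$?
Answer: $616$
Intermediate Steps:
$t{\left(W \right)} = -32 + \frac{8}{W}$ ($t{\left(W \right)} = 8 \left(-4 + 1 \frac{1}{W}\right) = 8 \left(-4 + \frac{1}{W}\right) = -32 + \frac{8}{W}$)
$\left(\left(-2 - 45\right) + 26\right) t{\left(3 \right)} = \left(\left(-2 - 45\right) + 26\right) \left(-32 + \frac{8}{3}\right) = \left(-47 + 26\right) \left(-32 + 8 \cdot \frac{1}{3}\right) = - 21 \left(-32 + \frac{8}{3}\right) = \left(-21\right) \left(- \frac{88}{3}\right) = 616$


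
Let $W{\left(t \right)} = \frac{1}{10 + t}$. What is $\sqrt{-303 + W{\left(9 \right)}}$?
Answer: $\frac{2 i \sqrt{27341}}{19} \approx 17.405 i$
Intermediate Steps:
$\sqrt{-303 + W{\left(9 \right)}} = \sqrt{-303 + \frac{1}{10 + 9}} = \sqrt{-303 + \frac{1}{19}} = \sqrt{- \frac{5756}{19}} = \frac{2 i \sqrt{27341}}{19}$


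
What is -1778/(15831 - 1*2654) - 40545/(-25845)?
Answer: 32553937/22703971 ≈ 1.4338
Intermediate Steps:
-1778/(15831 - 1*2654) - 40545/(-25845) = -1778/(15831 - 2654) - 40545*(-1/25845) = -1778/13177 + 2703/1723 = 32553937/22703971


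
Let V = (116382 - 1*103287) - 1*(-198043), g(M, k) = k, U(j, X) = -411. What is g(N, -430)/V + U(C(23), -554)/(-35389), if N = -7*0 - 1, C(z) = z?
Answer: 35780224/3735981341 ≈ 0.0095772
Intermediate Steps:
N = -1 (N = 0 - 1 = -1)
V = 211138 (V = (116382 - 103287) + 198043 = 13095 + 198043 = 211138)
g(N, -430)/V + U(C(23), -554)/(-35389) = -430/211138 - 411/(-35389) = -430*1/211138 - 411*(-1/35389) = -215/105569 + 411/35389 = 35780224/3735981341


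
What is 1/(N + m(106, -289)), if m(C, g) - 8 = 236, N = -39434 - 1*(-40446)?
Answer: 1/1256 ≈ 0.00079618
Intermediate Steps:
N = 1012 (N = -39434 + 40446 = 1012)
m(C, g) = 244 (m(C, g) = 8 + 236 = 244)
1/(N + m(106, -289)) = 1/(1012 + 244) = 1/1256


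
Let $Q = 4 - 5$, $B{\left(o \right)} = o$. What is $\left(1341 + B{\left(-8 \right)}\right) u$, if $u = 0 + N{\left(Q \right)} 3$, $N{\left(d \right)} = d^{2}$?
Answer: $3999$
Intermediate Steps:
$Q = -1$
$u = 3$ ($u = 0 + \left(-1\right)^{2} \cdot 3 = 0 + 1 \cdot 3 = 0 + 3 = 3$)
$\left(1341 + B{\left(-8 \right)}\right) u = \left(1341 - 8\right) 3 = 1333 \cdot 3 = 3999$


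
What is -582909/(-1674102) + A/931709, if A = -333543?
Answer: -5094480635/519925300106 ≈ -0.0097985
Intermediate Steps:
-582909/(-1674102) + A/931709 = -582909/(-1674102) - 333543/931709 = -582909*(-1/1674102) - 333543*1/931709 = 194303/558034 - 333543/931709 = -5094480635/519925300106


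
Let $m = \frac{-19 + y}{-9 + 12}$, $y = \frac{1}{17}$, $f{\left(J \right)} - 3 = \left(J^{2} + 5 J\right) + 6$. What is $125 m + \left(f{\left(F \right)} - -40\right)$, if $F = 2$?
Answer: $- \frac{37037}{51} \approx -726.22$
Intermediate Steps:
$f{\left(J \right)} = 9 + J^{2} + 5 J$ ($f{\left(J \right)} = 3 + \left(\left(J^{2} + 5 J\right) + 6\right) = 3 + \left(6 + J^{2} + 5 J\right) = 9 + J^{2} + 5 J$)
$y = \frac{1}{17} \approx 0.058824$
$m = - \frac{322}{51}$ ($m = \frac{-19 + \frac{1}{17}}{-9 + 12} = - \frac{322}{17 \cdot 3} = \left(- \frac{322}{17}\right) \frac{1}{3} = - \frac{322}{51} \approx -6.3137$)
$125 m + \left(f{\left(F \right)} - -40\right) = 125 \left(- \frac{322}{51}\right) + \left(\left(9 + 2^{2} + 5 \cdot 2\right) - -40\right) = - \frac{40250}{51} + \left(\left(9 + 4 + 10\right) + 40\right) = - \frac{40250}{51} + \left(23 + 40\right) = - \frac{40250}{51} + 63 = - \frac{37037}{51}$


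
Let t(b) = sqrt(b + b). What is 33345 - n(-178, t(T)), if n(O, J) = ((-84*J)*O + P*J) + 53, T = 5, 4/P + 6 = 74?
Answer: 33292 - 254185*sqrt(10)/17 ≈ -13991.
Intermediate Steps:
P = 1/17 (P = 4/(-6 + 74) = 4/68 = 4*(1/68) = 1/17 ≈ 0.058824)
t(b) = sqrt(2)*sqrt(b) (t(b) = sqrt(2*b) = sqrt(2)*sqrt(b))
n(O, J) = 53 + J/17 - 84*J*O (n(O, J) = ((-84*J)*O + J/17) + 53 = (-84*J*O + J/17) + 53 = (J/17 - 84*J*O) + 53 = 53 + J/17 - 84*J*O)
33345 - n(-178, t(T)) = 33345 - (53 + (sqrt(2)*sqrt(5))/17 - 84*sqrt(2)*sqrt(5)*(-178)) = 33345 - (53 + sqrt(10)/17 - 84*sqrt(10)*(-178)) = 33345 - (53 + sqrt(10)/17 + 14952*sqrt(10)) = 33345 - (53 + 254185*sqrt(10)/17) = 33345 + (-53 - 254185*sqrt(10)/17) = 33292 - 254185*sqrt(10)/17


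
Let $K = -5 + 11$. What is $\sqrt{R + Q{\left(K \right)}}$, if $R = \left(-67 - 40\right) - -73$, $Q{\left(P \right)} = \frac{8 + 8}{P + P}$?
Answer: $\frac{7 i \sqrt{6}}{3} \approx 5.7155 i$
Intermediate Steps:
$K = 6$
$Q{\left(P \right)} = \frac{8}{P}$ ($Q{\left(P \right)} = \frac{16}{2 P} = 16 \frac{1}{2 P} = \frac{8}{P}$)
$R = -34$ ($R = \left(-67 - 40\right) + 73 = -107 + 73 = -34$)
$\sqrt{R + Q{\left(K \right)}} = \sqrt{-34 + \frac{8}{6}} = \sqrt{-34 + 8 \cdot \frac{1}{6}} = \sqrt{-34 + \frac{4}{3}} = \sqrt{- \frac{98}{3}} = \frac{7 i \sqrt{6}}{3}$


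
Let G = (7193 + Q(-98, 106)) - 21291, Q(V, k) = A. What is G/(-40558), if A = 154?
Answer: 996/2897 ≈ 0.34380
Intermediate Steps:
Q(V, k) = 154
G = -13944 (G = (7193 + 154) - 21291 = 7347 - 21291 = -13944)
G/(-40558) = -13944/(-40558) = -13944*(-1/40558) = 996/2897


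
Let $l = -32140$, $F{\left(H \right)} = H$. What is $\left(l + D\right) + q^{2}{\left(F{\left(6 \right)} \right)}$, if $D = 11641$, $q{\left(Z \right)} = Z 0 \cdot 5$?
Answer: $-20499$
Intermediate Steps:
$q{\left(Z \right)} = 0$ ($q{\left(Z \right)} = 0 \cdot 5 = 0$)
$\left(l + D\right) + q^{2}{\left(F{\left(6 \right)} \right)} = \left(-32140 + 11641\right) + 0^{2} = -20499 + 0 = -20499$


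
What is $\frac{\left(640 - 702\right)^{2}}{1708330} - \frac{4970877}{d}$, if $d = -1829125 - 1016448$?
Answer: $\frac{4251418344011}{2430588861545} \approx 1.7491$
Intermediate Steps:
$d = -2845573$
$\frac{\left(640 - 702\right)^{2}}{1708330} - \frac{4970877}{d} = \frac{\left(640 - 702\right)^{2}}{1708330} - \frac{4970877}{-2845573} = \left(-62\right)^{2} \cdot \frac{1}{1708330} - - \frac{4970877}{2845573} = 3844 \cdot \frac{1}{1708330} + \frac{4970877}{2845573} = \frac{1922}{854165} + \frac{4970877}{2845573} = \frac{4251418344011}{2430588861545}$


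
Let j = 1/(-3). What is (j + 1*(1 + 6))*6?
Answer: 40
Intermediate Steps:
j = -⅓ ≈ -0.33333
(j + 1*(1 + 6))*6 = (-⅓ + 1*(1 + 6))*6 = (-⅓ + 1*7)*6 = (-⅓ + 7)*6 = (20/3)*6 = 40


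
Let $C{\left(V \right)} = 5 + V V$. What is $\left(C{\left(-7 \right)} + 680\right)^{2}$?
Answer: $538756$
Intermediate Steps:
$C{\left(V \right)} = 5 + V^{2}$
$\left(C{\left(-7 \right)} + 680\right)^{2} = \left(\left(5 + \left(-7\right)^{2}\right) + 680\right)^{2} = \left(\left(5 + 49\right) + 680\right)^{2} = \left(54 + 680\right)^{2} = 734^{2} = 538756$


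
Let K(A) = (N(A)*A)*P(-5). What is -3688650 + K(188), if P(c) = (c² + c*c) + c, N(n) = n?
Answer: -2098170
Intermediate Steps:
P(c) = c + 2*c² (P(c) = (c² + c²) + c = 2*c² + c = c + 2*c²)
K(A) = 45*A² (K(A) = (A*A)*(-5*(1 + 2*(-5))) = A²*(-5*(1 - 10)) = A²*(-5*(-9)) = A²*45 = 45*A²)
-3688650 + K(188) = -3688650 + 45*188² = -3688650 + 45*35344 = -3688650 + 1590480 = -2098170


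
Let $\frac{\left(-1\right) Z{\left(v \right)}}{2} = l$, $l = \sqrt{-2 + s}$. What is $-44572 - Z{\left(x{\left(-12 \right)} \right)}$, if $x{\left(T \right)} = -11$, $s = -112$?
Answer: $-44572 + 2 i \sqrt{114} \approx -44572.0 + 21.354 i$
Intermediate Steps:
$l = i \sqrt{114}$ ($l = \sqrt{-2 - 112} = \sqrt{-114} = i \sqrt{114} \approx 10.677 i$)
$Z{\left(v \right)} = - 2 i \sqrt{114}$
$-44572 - Z{\left(x{\left(-12 \right)} \right)} = -44572 - - 2 i \sqrt{114} = -44572 + 2 i \sqrt{114}$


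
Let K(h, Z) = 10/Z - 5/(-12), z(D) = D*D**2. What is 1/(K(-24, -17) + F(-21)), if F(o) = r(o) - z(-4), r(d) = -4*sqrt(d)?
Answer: 2656284/183529417 + 166464*I*sqrt(21)/183529417 ≈ 0.014473 + 0.0041565*I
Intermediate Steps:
z(D) = D**3
K(h, Z) = 5/12 + 10/Z (K(h, Z) = 10/Z - 5*(-1/12) = 10/Z + 5/12 = 5/12 + 10/Z)
F(o) = 64 - 4*sqrt(o) (F(o) = -4*sqrt(o) - 1*(-4)**3 = -4*sqrt(o) - 1*(-64) = -4*sqrt(o) + 64 = 64 - 4*sqrt(o))
1/(K(-24, -17) + F(-21)) = 1/((5/12 + 10/(-17)) + (64 - 4*I*sqrt(21))) = 1/((5/12 + 10*(-1/17)) + (64 - 4*I*sqrt(21))) = 1/((5/12 - 10/17) + (64 - 4*I*sqrt(21))) = 1/(-35/204 + (64 - 4*I*sqrt(21))) = 1/(13021/204 - 4*I*sqrt(21))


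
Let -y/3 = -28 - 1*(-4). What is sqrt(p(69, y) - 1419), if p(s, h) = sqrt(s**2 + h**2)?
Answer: sqrt(-1419 + 3*sqrt(1105)) ≈ 36.322*I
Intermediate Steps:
y = 72 (y = -3*(-28 - 1*(-4)) = -3*(-28 + 4) = -3*(-24) = 72)
p(s, h) = sqrt(h**2 + s**2)
sqrt(p(69, y) - 1419) = sqrt(sqrt(72**2 + 69**2) - 1419) = sqrt(sqrt(5184 + 4761) - 1419) = sqrt(sqrt(9945) - 1419) = sqrt(3*sqrt(1105) - 1419) = sqrt(-1419 + 3*sqrt(1105))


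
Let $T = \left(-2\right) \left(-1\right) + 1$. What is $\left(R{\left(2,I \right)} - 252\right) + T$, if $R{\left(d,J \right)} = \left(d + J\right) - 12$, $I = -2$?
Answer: $-261$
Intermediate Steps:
$R{\left(d,J \right)} = -12 + J + d$ ($R{\left(d,J \right)} = \left(J + d\right) - 12 = -12 + J + d$)
$T = 3$ ($T = 2 + 1 = 3$)
$\left(R{\left(2,I \right)} - 252\right) + T = \left(\left(-12 - 2 + 2\right) - 252\right) + 3 = \left(-12 - 252\right) + 3 = -264 + 3 = -261$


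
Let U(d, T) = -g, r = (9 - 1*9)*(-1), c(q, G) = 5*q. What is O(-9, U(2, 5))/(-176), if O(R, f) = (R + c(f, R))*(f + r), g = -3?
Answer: -9/88 ≈ -0.10227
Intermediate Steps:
r = 0 (r = (9 - 9)*(-1) = 0*(-1) = 0)
U(d, T) = 3 (U(d, T) = -1*(-3) = 3)
O(R, f) = f*(R + 5*f) (O(R, f) = (R + 5*f)*(f + 0) = (R + 5*f)*f = f*(R + 5*f))
O(-9, U(2, 5))/(-176) = (3*(-9 + 5*3))/(-176) = (3*(-9 + 15))*(-1/176) = (3*6)*(-1/176) = 18*(-1/176) = -9/88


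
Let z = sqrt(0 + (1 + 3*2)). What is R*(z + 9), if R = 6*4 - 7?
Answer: 153 + 17*sqrt(7) ≈ 197.98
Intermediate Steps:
R = 17 (R = 24 - 7 = 17)
z = sqrt(7) (z = sqrt(0 + (1 + 6)) = sqrt(0 + 7) = sqrt(7) ≈ 2.6458)
R*(z + 9) = 17*(sqrt(7) + 9) = 17*(9 + sqrt(7)) = 153 + 17*sqrt(7)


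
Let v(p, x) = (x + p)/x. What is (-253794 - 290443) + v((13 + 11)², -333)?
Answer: -20136796/37 ≈ -5.4424e+5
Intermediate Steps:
v(p, x) = (p + x)/x
(-253794 - 290443) + v((13 + 11)², -333) = (-253794 - 290443) + ((13 + 11)² - 333)/(-333) = -544237 - (24² - 333)/333 = -544237 - (576 - 333)/333 = -544237 - 1/333*243 = -544237 - 27/37 = -20136796/37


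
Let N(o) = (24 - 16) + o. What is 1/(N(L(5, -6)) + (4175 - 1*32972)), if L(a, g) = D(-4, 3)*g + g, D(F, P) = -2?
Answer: -1/28783 ≈ -3.4743e-5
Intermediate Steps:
L(a, g) = -g (L(a, g) = -2*g + g = -g)
N(o) = 8 + o
1/(N(L(5, -6)) + (4175 - 1*32972)) = 1/((8 - 1*(-6)) + (4175 - 1*32972)) = 1/((8 + 6) + (4175 - 32972)) = 1/(14 - 28797) = 1/(-28783) = -1/28783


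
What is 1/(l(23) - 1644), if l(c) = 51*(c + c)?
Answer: 1/702 ≈ 0.0014245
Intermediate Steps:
l(c) = 102*c (l(c) = 51*(2*c) = 102*c)
1/(l(23) - 1644) = 1/(102*23 - 1644) = 1/(2346 - 1644) = 1/702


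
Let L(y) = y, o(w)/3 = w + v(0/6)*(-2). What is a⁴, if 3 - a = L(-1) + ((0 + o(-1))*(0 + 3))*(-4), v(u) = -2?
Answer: 157351936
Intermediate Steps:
o(w) = 12 + 3*w (o(w) = 3*(w - 2*(-2)) = 3*(w + 4) = 3*(4 + w) = 12 + 3*w)
a = 112 (a = 3 - (-1 + ((0 + (12 + 3*(-1)))*(0 + 3))*(-4)) = 3 - (-1 + ((0 + (12 - 3))*3)*(-4)) = 3 - (-1 + ((0 + 9)*3)*(-4)) = 3 - (-1 + (9*3)*(-4)) = 3 - (-1 + 27*(-4)) = 3 - (-1 - 108) = 3 - 1*(-109) = 3 + 109 = 112)
a⁴ = 112⁴ = 157351936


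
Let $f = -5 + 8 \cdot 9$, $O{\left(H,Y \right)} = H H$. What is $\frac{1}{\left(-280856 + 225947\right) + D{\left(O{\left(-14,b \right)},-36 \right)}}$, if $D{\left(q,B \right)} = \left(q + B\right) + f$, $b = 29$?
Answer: $- \frac{1}{54682} \approx -1.8288 \cdot 10^{-5}$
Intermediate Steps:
$O{\left(H,Y \right)} = H^{2}$
$f = 67$ ($f = -5 + 72 = 67$)
$D{\left(q,B \right)} = 67 + B + q$ ($D{\left(q,B \right)} = \left(q + B\right) + 67 = \left(B + q\right) + 67 = 67 + B + q$)
$\frac{1}{\left(-280856 + 225947\right) + D{\left(O{\left(-14,b \right)},-36 \right)}} = \frac{1}{\left(-280856 + 225947\right) + \left(67 - 36 + \left(-14\right)^{2}\right)} = \frac{1}{-54909 + \left(67 - 36 + 196\right)} = \frac{1}{-54909 + 227} = \frac{1}{-54682} = - \frac{1}{54682}$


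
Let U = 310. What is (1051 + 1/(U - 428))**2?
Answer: 15380216289/13924 ≈ 1.1046e+6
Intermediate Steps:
(1051 + 1/(U - 428))**2 = (1051 + 1/(310 - 428))**2 = (1051 + 1/(-118))**2 = (1051 - 1/118)**2 = (124017/118)**2 = 15380216289/13924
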